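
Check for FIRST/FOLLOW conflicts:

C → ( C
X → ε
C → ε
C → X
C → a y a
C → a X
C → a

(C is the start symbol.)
No FIRST/FOLLOW conflicts.

A FIRST/FOLLOW conflict occurs when a non-terminal N has a nullable alternative N → β (β ⇒* ε) and another alternative N → α with FIRST(α) ∩ FOLLOW(N) ≠ ∅: on such a lookahead the parser cannot decide between expanding α and letting N vanish via β.

Nullable non-terminals: C, X.
FIRST sets used below: FIRST(X) = { ε }

C: nullable alternative(s) C → ε, C → X; FOLLOW(C) = { $ }
  C → ( C: FIRST \ {ε} = { '(' } — disjoint from FOLLOW(C)
  C → ε: FIRST \ {ε} = { } — disjoint from FOLLOW(C)
  C → X: FIRST \ {ε} = { } — disjoint from FOLLOW(C)
  C → a y a: FIRST \ {ε} = { 'a' } — disjoint from FOLLOW(C)
  C → a X: FIRST \ {ε} = { 'a' } — disjoint from FOLLOW(C)
  C → a: FIRST \ {ε} = { 'a' } — disjoint from FOLLOW(C)
X has a nullable alternative but only one production, so nothing to check.

No FIRST/FOLLOW conflicts found.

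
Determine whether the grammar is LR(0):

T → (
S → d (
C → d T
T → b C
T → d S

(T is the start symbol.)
A grammar is LR(0) if no state in the canonical LR(0) collection has:
  - both a shift item (dot before a terminal) and a complete item (shift-reduce conflict), or
  - two or more complete items (reduce-reduce conflict; the accept item [T' → T .] counts as a complete item here).

Augment with T' → T and build the canonical LR(0) collection (I0 = CLOSURE({[T' → . T]}), then GOTO on every symbol after a dot until no new states appear). It has 11 states:
  I0: { [T → . (], [T → . b C], [T → . d S], [T' → . T] }  — shift
  I1: { [T → ( .] }  — reduce
  I2: { [T' → T .] }  — accept
  I3: { [C → . d T], [T → b . C] }  — shift
  I4: { [S → . d (], [T → d . S] }  — shift
  I5: { [T → d S .] }  — reduce
  I6: { [S → d . (] }  — shift
  I7: { [S → d ( .] }  — reduce
  I8: { [T → b C .] }  — reduce
  I9: { [C → d . T], [T → . (], [T → . b C], [T → . d S] }  — shift
  I10: { [C → d T .] }  — reduce

Every state is either a pure shift/goto state or contains exactly one complete item and nothing to shift — no conflicts. The grammar is LR(0).

Answer: Yes, the grammar is LR(0)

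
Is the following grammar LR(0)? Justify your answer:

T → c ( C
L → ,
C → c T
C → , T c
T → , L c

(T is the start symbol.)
A grammar is LR(0) if no state in the canonical LR(0) collection has:
  - both a shift item (dot before a terminal) and a complete item (shift-reduce conflict), or
  - two or more complete items (reduce-reduce conflict; the accept item [T' → T .] counts as a complete item here).

Augment with T' → T and build the canonical LR(0) collection (I0 = CLOSURE({[T' → . T]}), then GOTO on every symbol after a dot until no new states appear). It has 14 states:
  I0: { [T → . , L c], [T → . c ( C], [T' → . T] }  — shift
  I1: { [L → . ,], [T → , . L c] }  — shift
  I2: { [T' → T .] }  — accept
  I3: { [T → c . ( C] }  — shift
  I4: { [C → . , T c], [C → . c T], [T → c ( . C] }  — shift
  I5: { [C → , . T c], [T → . , L c], [T → . c ( C] }  — shift
  I6: { [T → c ( C .] }  — reduce
  I7: { [C → c . T], [T → . , L c], [T → . c ( C] }  — shift
  I8: { [C → c T .] }  — reduce
  I9: { [C → , T . c] }  — shift
  I10: { [C → , T c .] }  — reduce
  I11: { [L → , .] }  — reduce
  I12: { [T → , L . c] }  — shift
  I13: { [T → , L c .] }  — reduce

Every state is either a pure shift/goto state or contains exactly one complete item and nothing to shift — no conflicts. The grammar is LR(0).

Answer: Yes, the grammar is LR(0)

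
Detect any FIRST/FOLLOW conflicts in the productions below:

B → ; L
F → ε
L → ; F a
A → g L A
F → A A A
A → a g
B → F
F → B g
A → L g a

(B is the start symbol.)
Nullable non-terminals: B, F.
FIRST sets used below: FIRST(F) = { ';', 'a', 'g', ε }, FIRST(A) = { ';', 'a', 'g' }, FIRST(B) = { ';', 'a', 'g', ε }

B: nullable alternative(s) B → F; FOLLOW(B) = { $, 'g' }
  B → ; L: FIRST \ {ε} = { ';' } — disjoint from FOLLOW(B)
  B → F: FIRST \ {ε} = { ';', 'a', 'g' } — this is the only nullable alternative, skip

F: nullable alternative(s) F → ε; FOLLOW(F) = { $, 'a', 'g' }
  F → ε: FIRST \ {ε} = { } — this is the only nullable alternative, skip
  F → A A A: FIRST \ {ε} = { ';', 'a', 'g' } — overlaps FOLLOW(F) on { 'a', 'g' }: CONFLICT
  F → B g: FIRST \ {ε} = { ';', 'a', 'g' } — overlaps FOLLOW(F) on { 'a', 'g' }: CONFLICT

A, L have no nullable alternative, so no FIRST/FOLLOW check is needed there.

So the grammar has 2 FIRST/FOLLOW conflicts (marked CONFLICT above).

Answer: Yes. F → A A A with FOLLOW(F) on { 'a', 'g' }; F → B g with FOLLOW(F) on { 'a', 'g' }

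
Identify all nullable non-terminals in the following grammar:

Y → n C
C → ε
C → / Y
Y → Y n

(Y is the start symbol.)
A non-terminal is nullable if it can derive ε (the empty string): either it has an ε-production, or it has a production whose right-hand side consists entirely of nullable non-terminals.

ε-productions: C → ε
So C is immediately nullable.
No further non-terminal can be added: every production for the remaining non-terminals contains a terminal or a non-nullable non-terminal.
Nullable = { 'C' }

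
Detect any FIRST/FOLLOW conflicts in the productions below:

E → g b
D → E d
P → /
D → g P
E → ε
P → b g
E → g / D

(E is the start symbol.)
A FIRST/FOLLOW conflict occurs when a non-terminal N has a nullable alternative N → β (β ⇒* ε) and another alternative N → α with FIRST(α) ∩ FOLLOW(N) ≠ ∅: on such a lookahead the parser cannot decide between expanding α and letting N vanish via β.

Nullable non-terminals: E.

E: nullable alternative(s) E → ε; FOLLOW(E) = { $, 'd' }
  E → g b: FIRST \ {ε} = { 'g' } — disjoint from FOLLOW(E)
  E → ε: FIRST \ {ε} = { } — this is the only nullable alternative, skip
  E → g / D: FIRST \ {ε} = { 'g' } — disjoint from FOLLOW(E)

D, P have no nullable alternative, so no FIRST/FOLLOW check is needed there.

No FIRST/FOLLOW conflicts found.

Answer: No FIRST/FOLLOW conflicts.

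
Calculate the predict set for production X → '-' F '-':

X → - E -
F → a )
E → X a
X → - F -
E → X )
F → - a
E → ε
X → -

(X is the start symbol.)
PREDICT(X → '-' F '-') = (FIRST(RHS) \ {ε}) ∪ (FOLLOW(X) if ε ∈ FIRST(RHS), i.e. RHS ⇒* ε)
FIRST('-' F '-') = { '-' }
ε ∉ FIRST('-' F '-'), so FOLLOW(X) is not added.
PREDICT(X → '-' F '-') = { '-' }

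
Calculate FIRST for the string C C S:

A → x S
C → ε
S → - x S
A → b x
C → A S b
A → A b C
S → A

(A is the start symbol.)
FIRST sets of the non-terminals involved (from the grammar, by fixed-point iteration):
  FIRST(C) = { 'b', 'x', ε }
  FIRST(S) = { '-', 'b', 'x' }

To compute FIRST(C C S), process the symbols left to right:
Symbol C is a non-terminal. Add FIRST(C) \ {ε} = { 'b', 'x' }
C is nullable (ε ∈ FIRST(C)), continue to the next symbol.
Symbol C is a non-terminal. Add FIRST(C) \ {ε} = { 'b', 'x' }
C is nullable (ε ∈ FIRST(C)), continue to the next symbol.
Symbol S is a non-terminal. Add FIRST(S) \ {ε} = { '-', 'b', 'x' }
S is not nullable (ε ∉ FIRST(S)), so stop here.
FIRST(C C S) = { '-', 'b', 'x' }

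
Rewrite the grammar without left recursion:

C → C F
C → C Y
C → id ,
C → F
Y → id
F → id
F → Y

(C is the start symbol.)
C → id , C'
C → F C'
C' → F C'
C' → Y C'
C' → ε
Y → id
F → id
F → Y

C is directly left-recursive. The standard transformation for
  A → A α₁ | ... | A α_m | β₁ | ... | β_n
is
  A  → β₁ A' | ... | β_n A'
  A' → α₁ A' | ... | α_m A' | ε

C → id , becomes C → id , C'
C → F becomes C → F C'
C → C F becomes C' → F C'
C → C Y becomes C' → Y C'
Add C' → ε

Productions for other non-terminals are unchanged:
  Y → id
  F → id
  F → Y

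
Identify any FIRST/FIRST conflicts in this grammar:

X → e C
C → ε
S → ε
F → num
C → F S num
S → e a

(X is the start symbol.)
A FIRST/FIRST conflict occurs when two productions N → α and N → β for the same non-terminal have FIRST(α) ∩ FIRST(β) ≠ ∅ (with ε ∈ FIRST of a nullable right-hand side, so two nullable alternatives also conflict).

FIRST sets of the non-terminals at (or reachable through a nullable prefix from) the front of some alternative:
  FIRST(F) = { 'num' }

Productions for C:
  C → ε: FIRST = { ε }
  C → F S num: FIRST = { 'num' }
Productions for S:
  S → ε: FIRST = { ε }
  S → e a: FIRST = { 'e' }
X, F have only one production, so no FIRST/FIRST conflict is possible there.

All alternatives of each non-terminal have pairwise disjoint FIRST sets.

Answer: No FIRST/FIRST conflicts.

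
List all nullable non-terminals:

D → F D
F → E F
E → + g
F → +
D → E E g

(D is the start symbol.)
None

A non-terminal is nullable if it can derive ε (the empty string): either it has an ε-production, or it has a production whose right-hand side consists entirely of nullable non-terminals.

There are no ε-productions, so no non-terminal can derive ε.
No non-terminals are nullable.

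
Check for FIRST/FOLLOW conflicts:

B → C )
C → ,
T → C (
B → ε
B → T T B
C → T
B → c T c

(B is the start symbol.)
No FIRST/FOLLOW conflicts.

Nullable non-terminals: B.
FIRST sets used below: FIRST(C) = { ',' }, FIRST(T) = { ',' }

B: nullable alternative(s) B → ε; FOLLOW(B) = { $ }
  B → C ): FIRST \ {ε} = { ',' } — disjoint from FOLLOW(B)
  B → ε: FIRST \ {ε} = { } — this is the only nullable alternative, skip
  B → T T B: FIRST \ {ε} = { ',' } — disjoint from FOLLOW(B)
  B → c T c: FIRST \ {ε} = { 'c' } — disjoint from FOLLOW(B)

C, T have no nullable alternative, so no FIRST/FOLLOW check is needed there.

No FIRST/FOLLOW conflicts found.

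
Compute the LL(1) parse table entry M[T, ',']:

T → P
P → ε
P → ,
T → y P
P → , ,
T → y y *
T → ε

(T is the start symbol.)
To find M[T, ','], we find productions for T where ',' is in the predict set (PREDICT(N → α) = (FIRST(α) \ {ε}) ∪ (FOLLOW(N) if α ⇒* ε)).

Relevant sets:
  FIRST(P) = { ',', ε }
  FOLLOW(T) = { $ }

T → P: PREDICT = { $, ',' }
  ',' is in predict set, so this production goes in M[T, ',']
T → y P: PREDICT = { 'y' }
T → y y *: PREDICT = { 'y' }
T → ε: PREDICT = { $ }

M[T, ','] = T → P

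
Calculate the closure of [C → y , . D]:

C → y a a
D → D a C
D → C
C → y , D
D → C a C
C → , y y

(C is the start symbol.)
Start with: [C → y , . D]
  [C → y , . D] has the dot before D: add [D → . D a C], [D → . C], [D → . C a C]
  [D → . C] has the dot before C: add [C → . y a a], [C → . y , D], [C → . , y y]
No further items can be added.

CLOSURE = { [C → . , y y], [C → . y , D], [C → . y a a], [C → y , . D], [D → . C a C], [D → . C], [D → . D a C] }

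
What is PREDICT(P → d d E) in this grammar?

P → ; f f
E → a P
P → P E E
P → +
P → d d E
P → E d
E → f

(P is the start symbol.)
{ 'd' }

PREDICT(P → d d E) = (FIRST(RHS) \ {ε}) ∪ (FOLLOW(P) if ε ∈ FIRST(RHS), i.e. RHS ⇒* ε)
FIRST(d d E) = { 'd' }
ε ∉ FIRST(d d E), so FOLLOW(P) is not added.
PREDICT(P → d d E) = { 'd' }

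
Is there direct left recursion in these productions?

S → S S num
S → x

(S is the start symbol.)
Yes, S is left-recursive

Direct left recursion occurs when N → N α for some non-terminal N (the right-hand side begins with the left-hand side itself).

S → S S num: LEFT RECURSIVE (starts with S)
S → x: starts with x

The grammar has direct left recursion on: S.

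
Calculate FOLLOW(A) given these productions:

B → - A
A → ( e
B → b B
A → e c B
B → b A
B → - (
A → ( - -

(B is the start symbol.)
To compute FOLLOW(A), find every occurrence of A on a right-hand side N → α A β: add FIRST(β) \ {ε}, and if β is empty or nullable also add FOLLOW(N). Iterate to a fixed point.

In B → - A: A is at the end, add FOLLOW(B)
In B → b A: A is at the end, add FOLLOW(B)

The FOLLOW sets referred to above (computed the same way, to a fixed point):
  FOLLOW(B) = { $ }

Taking the union: FOLLOW(A) = { $ }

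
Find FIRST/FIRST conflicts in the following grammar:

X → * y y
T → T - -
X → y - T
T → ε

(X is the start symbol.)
A FIRST/FIRST conflict occurs when two productions N → α and N → β for the same non-terminal have FIRST(α) ∩ FIRST(β) ≠ ∅ (with ε ∈ FIRST of a nullable right-hand side, so two nullable alternatives also conflict).

FIRST sets of the non-terminals at (or reachable through a nullable prefix from) the front of some alternative:
  FIRST(T) = { '-', ε }

Productions for X:
  X → * y y: FIRST = { '*' }
  X → y - T: FIRST = { 'y' }
Productions for T:
  T → T - -: FIRST = { '-' }
  T → ε: FIRST = { ε }

All alternatives of each non-terminal have pairwise disjoint FIRST sets.

Answer: No FIRST/FIRST conflicts.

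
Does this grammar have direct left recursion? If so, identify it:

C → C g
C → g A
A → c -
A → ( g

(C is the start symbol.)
Direct left recursion occurs when N → N α for some non-terminal N (the right-hand side begins with the left-hand side itself).

C → C g: LEFT RECURSIVE (starts with C)
C → g A: starts with g
A → c -: starts with c
A → ( g: starts with '('

The grammar has direct left recursion on: C.

Answer: Yes, C is left-recursive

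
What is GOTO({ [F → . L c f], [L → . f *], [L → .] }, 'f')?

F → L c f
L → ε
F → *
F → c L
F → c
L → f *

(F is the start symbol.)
{ [L → f . *] }

GOTO(I, 'f') = CLOSURE({ [A → αX.β] : [A → α.Xβ] ∈ I, X = 'f' })

Items with dot before 'f', with the dot advanced:
  [L → . f *] → [L → f . *]
Closure adds nothing (no advanced item has the dot before a non-terminal).

GOTO = { [L → f . *] }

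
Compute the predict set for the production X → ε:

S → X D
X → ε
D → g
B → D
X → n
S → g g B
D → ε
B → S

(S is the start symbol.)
{ $, 'g' }

PREDICT(X → ε) = (FIRST(RHS) \ {ε}) ∪ (FOLLOW(X) if ε ∈ FIRST(RHS), i.e. RHS ⇒* ε)
The right-hand side is ε (FIRST(ε) = { ε }), so the predict set is FOLLOW(X) = { $, 'g' }
PREDICT(X → ε) = { $, 'g' }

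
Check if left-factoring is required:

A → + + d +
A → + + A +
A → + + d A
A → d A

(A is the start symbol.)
Left-factoring is needed when two productions for the same non-terminal
share a common prefix on the right-hand side.

Productions for A:
  A → + + d +
  A → + + A +
  A → + + d A
  A → d A

Found common prefix '+ +' in productions for A

Answer: Yes, A has productions with common prefix '+ +'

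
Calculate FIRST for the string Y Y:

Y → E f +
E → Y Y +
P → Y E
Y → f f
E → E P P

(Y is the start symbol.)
FIRST sets of the non-terminals involved (from the grammar, by fixed-point iteration):
  FIRST(Y) = { 'f' }

To compute FIRST(Y Y), process the symbols left to right:
Symbol Y is a non-terminal. Add FIRST(Y) \ {ε} = { 'f' }
Y is not nullable (ε ∉ FIRST(Y)), so stop here.
FIRST(Y Y) = { 'f' }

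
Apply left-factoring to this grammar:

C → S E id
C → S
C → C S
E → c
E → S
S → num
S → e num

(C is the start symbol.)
C → S C'
C' → E id
C' → ε
C → C S
E → c
E → S
S → num
S → e num

Left-factoring transforms A → αβ₁ | αβ₂ into A → αA' and A' → β₁ | β₂
(α is the longest common prefix among the alternatives). Repeat until
no nonterminal has two alternatives with a common prefix.

Round 1: C has alternatives sharing prefix 'S'. Introduce C': C → S C'
  Add: C' → E id
  Add: C' → ε

No remaining common prefixes — done.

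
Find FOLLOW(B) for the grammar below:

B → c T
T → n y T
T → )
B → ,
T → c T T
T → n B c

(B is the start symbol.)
{ $, 'c' }

B is the start symbol, so $ ∈ FOLLOW(B).
In T → n B c: B is followed by c, add FIRST(c) \ {ε} = { 'c' }

Taking the union: FOLLOW(B) = { $, 'c' }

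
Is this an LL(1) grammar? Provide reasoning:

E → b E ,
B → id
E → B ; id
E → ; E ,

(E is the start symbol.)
Yes, the grammar is LL(1).

A grammar is LL(1) if for each non-terminal N with multiple productions, the predict sets of those productions are pairwise disjoint, where PREDICT(N → α) = (FIRST(α) \ {ε}) ∪ (FOLLOW(N) if α ⇒* ε).

Relevant sets:
  FIRST(B) = { 'id' }

For E:
  PREDICT(E → b E ',') = { 'b' }
  PREDICT(E → B ';' id) = { 'id' }
  PREDICT(E → ';' E ',') = { ';' }
B has a single production, so nothing to check there.

All predict sets are disjoint. The grammar IS LL(1).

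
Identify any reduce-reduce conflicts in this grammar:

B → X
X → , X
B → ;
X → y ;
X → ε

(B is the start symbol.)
No reduce-reduce conflicts

A reduce-reduce conflict occurs when an LR(0) state has two complete items [A → α .] and [B → β .] — both call for a reduction, and with no lookahead the parser cannot choose between them.

Augment with B' → B and build the canonical LR(0) collection (I0 = CLOSURE({[B' → . B]}), then GOTO on every symbol after a dot until no new states appear). It has 8 states:
  I0: { [B → . ;], [B → . X], [B' → . B], [X → . , X], [X → . y ;], [X → .] }  — shift, reduce
  I1: { [X → , . X], [X → . , X], [X → . y ;], [X → .] }  — shift, reduce
  I2: { [B → ; .] }  — reduce
  I3: { [B' → B .] }  — accept
  I4: { [B → X .] }  — reduce
  I5: { [X → y . ;] }  — shift
  I6: { [X → y ; .] }  — reduce
  I7: { [X → , X .] }  — reduce

No state contains more than one complete item.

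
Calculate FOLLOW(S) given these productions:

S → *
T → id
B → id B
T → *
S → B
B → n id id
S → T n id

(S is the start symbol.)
S is the start symbol, so $ ∈ FOLLOW(S).
S does not occur on any right-hand side.

Taking the union: FOLLOW(S) = { $ }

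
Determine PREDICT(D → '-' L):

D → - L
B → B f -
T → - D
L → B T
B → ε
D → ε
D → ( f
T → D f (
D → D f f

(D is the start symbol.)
{ '-' }

PREDICT(D → '-' L) = (FIRST(RHS) \ {ε}) ∪ (FOLLOW(D) if ε ∈ FIRST(RHS), i.e. RHS ⇒* ε)
FIRST('-' L) = { '-' }
ε ∉ FIRST('-' L), so FOLLOW(D) is not added.
PREDICT(D → '-' L) = { '-' }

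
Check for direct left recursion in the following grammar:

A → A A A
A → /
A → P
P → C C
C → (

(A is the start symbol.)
Direct left recursion occurs when N → N α for some non-terminal N (the right-hand side begins with the left-hand side itself).

A → A A A: LEFT RECURSIVE (starts with A)
A → /: starts with '/'
A → P: starts with P
P → C C: starts with C
C → (: starts with '('

The grammar has direct left recursion on: A.

Answer: Yes, A is left-recursive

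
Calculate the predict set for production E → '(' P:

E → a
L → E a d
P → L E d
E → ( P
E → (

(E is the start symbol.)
PREDICT(E → '(' P) = (FIRST(RHS) \ {ε}) ∪ (FOLLOW(E) if ε ∈ FIRST(RHS), i.e. RHS ⇒* ε)
FIRST('(' P) = { '(' }
ε ∉ FIRST('(' P), so FOLLOW(E) is not added.
PREDICT(E → '(' P) = { '(' }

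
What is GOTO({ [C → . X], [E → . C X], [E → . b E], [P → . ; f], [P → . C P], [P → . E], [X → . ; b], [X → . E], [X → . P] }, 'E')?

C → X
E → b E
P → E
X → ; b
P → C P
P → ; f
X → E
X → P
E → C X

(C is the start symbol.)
GOTO(I, 'E') = CLOSURE({ [A → αX.β] : [A → α.Xβ] ∈ I, X = 'E' })

Items with dot before 'E', with the dot advanced:
  [P → . E] → [P → E .]
  [X → . E] → [X → E .]
Closure adds nothing (no advanced item has the dot before a non-terminal).

GOTO = { [P → E .], [X → E .] }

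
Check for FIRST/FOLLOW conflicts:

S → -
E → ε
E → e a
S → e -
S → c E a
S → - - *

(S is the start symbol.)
Nullable non-terminals: E.

E: nullable alternative(s) E → ε; FOLLOW(E) = { 'a' }
  E → ε: FIRST \ {ε} = { } — this is the only nullable alternative, skip
  E → e a: FIRST \ {ε} = { 'e' } — disjoint from FOLLOW(E)

S has no nullable alternative, so no FIRST/FOLLOW check is needed there.

No FIRST/FOLLOW conflicts found.

Answer: No FIRST/FOLLOW conflicts.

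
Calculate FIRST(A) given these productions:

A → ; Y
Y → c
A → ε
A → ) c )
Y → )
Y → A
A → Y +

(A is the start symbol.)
{ ')', '+', ';', 'c', ε }

To compute FIRST(A), examine every production with A on the left-hand side, reading each right-hand side left to right until a non-nullable symbol is reached.

FIRST sets of the other non-terminals involved (by the same procedure, iterated to a fixed point):
  FIRST(Y) = { ')', '+', ';', 'c', ε }

From A → ; Y:
  - ';' is a terminal: add ';' and stop
From A → ε:
  - ε-production, so ε ∈ FIRST(A)
From A → ) c ):
  - ')' is a terminal: add ')' and stop
From A → Y +:
  - Y is a non-terminal: add FIRST(Y) \ {ε} = { ')', '+', ';', 'c' }
    Y is nullable, so continue to the next symbol
  - '+' is a terminal: add '+' and stop

Collecting: FIRST(A) = { ')', '+', ';', 'c', ε }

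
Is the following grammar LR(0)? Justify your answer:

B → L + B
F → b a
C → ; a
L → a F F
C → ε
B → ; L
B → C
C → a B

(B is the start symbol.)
A grammar is LR(0) if no state in the canonical LR(0) collection has:
  - both a shift item (dot before a terminal) and a complete item (shift-reduce conflict), or
  - two or more complete items (reduce-reduce conflict; the accept item [B' → B .] counts as a complete item here).

Augment with B' → B and build the canonical LR(0) collection (I0 = CLOSURE({[B' → . B]}), then GOTO on every symbol after a dot until no new states appear). It has 15 states:
  I0: { [B → . ; L], [B → . C], [B → . L + B], [B' → . B], [C → . ; a], [C → . a B], [C → .], [L → . a F F] }  — shift, reduce
  I1: { [B → ; . L], [C → ; . a], [L → . a F F] }  — shift
  I2: { [B' → B .] }  — accept
  I3: { [B → C .] }  — reduce
  I4: { [B → L . + B] }  — shift
  I5: { [B → . ; L], [B → . C], [B → . L + B], [C → . ; a], [C → . a B], [C → .], [C → a . B], [F → . b a], [L → . a F F], [L → a . F F] }  — shift, reduce
  I6: { [C → a B .] }  — reduce
  I7: { [F → . b a], [L → a F . F] }  — shift
  I8: { [F → b . a] }  — shift
  I9: { [F → b a .] }  — reduce
  I10: { [L → a F F .] }  — reduce
  I11: { [B → . ; L], [B → . C], [B → . L + B], [B → L + . B], [C → . ; a], [C → . a B], [C → .], [L → . a F F] }  — shift, reduce
  I12: { [B → L + B .] }  — reduce
  I13: { [B → ; L .] }  — reduce
  I14: { [C → ; a .], [F → . b a], [L → a . F F] }  — shift, reduce

Conflict in state I0:
  Shift-reduce conflict between [C → .] and [B → . ; L]
So the grammar is NOT LR(0).

Answer: No. Shift-reduce conflict between [C → .] and [B → . ; L]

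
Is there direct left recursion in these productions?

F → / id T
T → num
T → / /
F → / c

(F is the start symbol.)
No direct left recursion

Direct left recursion occurs when N → N α for some non-terminal N (the right-hand side begins with the left-hand side itself).

F → / id T: starts with '/'
T → num: starts with num
T → / /: starts with '/'
F → / c: starts with '/'

No direct left recursion found.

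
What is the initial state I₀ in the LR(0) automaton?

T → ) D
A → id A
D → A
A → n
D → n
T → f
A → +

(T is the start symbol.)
First, augment the grammar with T' → T
I₀ = CLOSURE({ [T' → . T] }):
  [T' → . T] has the dot before T: add [T → . ) D], [T → . f]
No further items can be added.

I₀ = { [T → . ) D], [T → . f], [T' → . T] }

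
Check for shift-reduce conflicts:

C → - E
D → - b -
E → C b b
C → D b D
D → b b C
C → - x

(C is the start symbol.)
No shift-reduce conflicts

A shift-reduce conflict occurs when an LR(0) state has both:
  - a complete (reduce) item [A → α .] (dot at the end), and
  - a shift item [B → β . c γ] (dot before a terminal).

Augment with C' → C and build the canonical LR(0) collection (I0 = CLOSURE({[C' → . C]}), then GOTO on every symbol after a dot until no new states appear). It has 18 states:
  I0: { [C → . - E], [C → . - x], [C → . D b D], [C' → . C], [D → . - b -], [D → . b b C] }  — shift
  I1: { [C → - . E], [C → - . x], [C → . - E], [C → . - x], [C → . D b D], [D → - . b -], [D → . - b -], [D → . b b C], [E → . C b b] }  — shift
  I2: { [C' → C .] }  — accept
  I3: { [C → D . b D] }  — shift
  I4: { [D → b . b C] }  — shift
  I5: { [C → . - E], [C → . - x], [C → . D b D], [D → . - b -], [D → . b b C], [D → b b . C] }  — shift
  I6: { [D → b b C .] }  — reduce
  I7: { [C → D b . D], [D → . - b -], [D → . b b C] }  — shift
  I8: { [D → - . b -] }  — shift
  I9: { [C → D b D .] }  — reduce
  I10: { [D → - b . -] }  — shift
  I11: { [D → - b - .] }  — reduce
  I12: { [E → C . b b] }  — shift
  I13: { [C → - E .] }  — reduce
  I14: { [D → - b . -], [D → b . b C] }  — shift
  I15: { [C → - x .] }  — reduce
  I16: { [E → C b . b] }  — shift
  I17: { [E → C b b .] }  — reduce

No state contains both a complete item and a shift item.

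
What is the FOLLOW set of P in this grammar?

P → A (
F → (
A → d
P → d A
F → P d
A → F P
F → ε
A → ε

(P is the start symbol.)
To compute FOLLOW(P), find every occurrence of P on a right-hand side N → α P β: add FIRST(β) \ {ε}, and if β is empty or nullable also add FOLLOW(N). Iterate to a fixed point.

P is the start symbol, so $ ∈ FOLLOW(P).
In F → P d: P is followed by d, add FIRST(d) \ {ε} = { 'd' }
In A → F P: P is at the end, add FOLLOW(A)

The FOLLOW sets referred to above (computed the same way, to a fixed point):
  FOLLOW(A) = { $, '(', 'd' }

Taking the union: FOLLOW(P) = { $, '(', 'd' }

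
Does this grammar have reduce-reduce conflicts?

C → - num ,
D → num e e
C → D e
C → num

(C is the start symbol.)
No reduce-reduce conflicts

A reduce-reduce conflict occurs when an LR(0) state has two complete items [A → α .] and [B → β .] — both call for a reduction, and with no lookahead the parser cannot choose between them.

Augment with C' → C and build the canonical LR(0) collection (I0 = CLOSURE({[C' → . C]}), then GOTO on every symbol after a dot until no new states appear). It has 10 states:
  I0: { [C → . - num ,], [C → . D e], [C → . num], [C' → . C], [D → . num e e] }  — shift
  I1: { [C → - . num ,] }  — shift
  I2: { [C' → C .] }  — accept
  I3: { [C → D . e] }  — shift
  I4: { [C → num .], [D → num . e e] }  — shift, reduce
  I5: { [D → num e . e] }  — shift
  I6: { [D → num e e .] }  — reduce
  I7: { [C → D e .] }  — reduce
  I8: { [C → - num . ,] }  — shift
  I9: { [C → - num , .] }  — reduce

No state contains more than one complete item.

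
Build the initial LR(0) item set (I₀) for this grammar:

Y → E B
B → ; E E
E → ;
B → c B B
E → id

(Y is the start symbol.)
First, augment the grammar with Y' → Y
I₀ = CLOSURE({ [Y' → . Y] }):
  [Y' → . Y] has the dot before Y: add [Y → . E B]
  [Y → . E B] has the dot before E: add [E → . ;], [E → . id]
No further items can be added.

I₀ = { [E → . ;], [E → . id], [Y → . E B], [Y' → . Y] }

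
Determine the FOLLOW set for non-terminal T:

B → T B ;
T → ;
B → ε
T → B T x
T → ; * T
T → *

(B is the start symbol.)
To compute FOLLOW(T), find every occurrence of T on a right-hand side N → α T β: add FIRST(β) \ {ε}, and if β is empty or nullable also add FOLLOW(N). Iterate to a fixed point.

In B → T B ;: T is followed by B ';', add FIRST(B ';') \ {ε} = { '*', ';' }
In T → B T x: T is followed by x, add FIRST(x) \ {ε} = { 'x' }
In T → ; * T: T is at the end; this adds FOLLOW(T) to itself — nothing new

Taking the union: FOLLOW(T) = { '*', ';', 'x' }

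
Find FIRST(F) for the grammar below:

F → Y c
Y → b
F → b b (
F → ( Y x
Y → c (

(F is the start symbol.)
{ '(', 'b', 'c' }

To compute FIRST(F), examine every production with F on the left-hand side, reading each right-hand side left to right until a non-nullable symbol is reached.

FIRST sets of the other non-terminals involved (by the same procedure, iterated to a fixed point):
  FIRST(Y) = { 'b', 'c' }

From F → Y c:
  - Y is a non-terminal: add FIRST(Y) \ {ε} = { 'b', 'c' }
    Y is not nullable, so stop
From F → b b (:
  - b is a terminal: add 'b' and stop
From F → ( Y x:
  - '(' is a terminal: add '(' and stop

Collecting: FIRST(F) = { '(', 'b', 'c' }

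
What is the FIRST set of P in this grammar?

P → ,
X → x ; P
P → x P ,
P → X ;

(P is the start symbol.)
To compute FIRST(P), examine every production with P on the left-hand side, reading each right-hand side left to right until a non-nullable symbol is reached.

FIRST sets of the other non-terminals involved (by the same procedure, iterated to a fixed point):
  FIRST(X) = { 'x' }

From P → ,:
  - ',' is a terminal: add ',' and stop
From P → x P ,:
  - x is a terminal: add 'x' and stop
From P → X ;:
  - X is a non-terminal: add FIRST(X) \ {ε} = { 'x' }
    X is not nullable, so stop

Collecting: FIRST(P) = { ',', 'x' }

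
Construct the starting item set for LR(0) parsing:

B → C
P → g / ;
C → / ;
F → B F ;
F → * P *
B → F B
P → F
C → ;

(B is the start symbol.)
{ [B → . C], [B → . F B], [B' → . B], [C → . / ;], [C → . ;], [F → . * P *], [F → . B F ;] }

First, augment the grammar with B' → B
I₀ = CLOSURE({ [B' → . B] }):
  [B' → . B] has the dot before B: add [B → . C], [B → . F B]
  [B → . C] has the dot before C: add [C → . / ;], [C → . ;]
  [B → . F B] has the dot before F: add [F → . B F ;], [F → . * P *]
No further items can be added.

I₀ = { [B → . C], [B → . F B], [B' → . B], [C → . / ;], [C → . ;], [F → . * P *], [F → . B F ;] }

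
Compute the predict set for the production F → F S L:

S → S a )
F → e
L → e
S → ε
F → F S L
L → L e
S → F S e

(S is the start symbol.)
PREDICT(F → F S L) = (FIRST(RHS) \ {ε}) ∪ (FOLLOW(F) if ε ∈ FIRST(RHS), i.e. RHS ⇒* ε)
FIRST(F) = { 'e' }
FIRST(F S L) = { 'e' }
ε ∉ FIRST(F S L), so FOLLOW(F) is not added.
PREDICT(F → F S L) = { 'e' }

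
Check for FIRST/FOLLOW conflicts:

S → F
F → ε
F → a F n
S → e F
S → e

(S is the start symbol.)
No FIRST/FOLLOW conflicts.

A FIRST/FOLLOW conflict occurs when a non-terminal N has a nullable alternative N → β (β ⇒* ε) and another alternative N → α with FIRST(α) ∩ FOLLOW(N) ≠ ∅: on such a lookahead the parser cannot decide between expanding α and letting N vanish via β.

Nullable non-terminals: F, S.
FIRST sets used below: FIRST(F) = { 'a', ε }

F: nullable alternative(s) F → ε; FOLLOW(F) = { $, 'n' }
  F → ε: FIRST \ {ε} = { } — this is the only nullable alternative, skip
  F → a F n: FIRST \ {ε} = { 'a' } — disjoint from FOLLOW(F)

S: nullable alternative(s) S → F; FOLLOW(S) = { $ }
  S → F: FIRST \ {ε} = { 'a' } — this is the only nullable alternative, skip
  S → e F: FIRST \ {ε} = { 'e' } — disjoint from FOLLOW(S)
  S → e: FIRST \ {ε} = { 'e' } — disjoint from FOLLOW(S)

No FIRST/FOLLOW conflicts found.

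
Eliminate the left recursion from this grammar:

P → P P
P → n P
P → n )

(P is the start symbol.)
P is directly left-recursive. The standard transformation for
  A → A α₁ | ... | A α_m | β₁ | ... | β_n
is
  A  → β₁ A' | ... | β_n A'
  A' → α₁ A' | ... | α_m A' | ε

P → n P becomes P → n P P'
P → n ) becomes P → n ) P'
P → P P becomes P' → P P'
Add P' → ε

Resulting grammar:
P → n P P'
P → n ) P'
P' → P P'
P' → ε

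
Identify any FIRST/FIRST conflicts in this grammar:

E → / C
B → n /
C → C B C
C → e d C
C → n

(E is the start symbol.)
A FIRST/FIRST conflict occurs when two productions N → α and N → β for the same non-terminal have FIRST(α) ∩ FIRST(β) ≠ ∅ (with ε ∈ FIRST of a nullable right-hand side, so two nullable alternatives also conflict).

FIRST sets of the non-terminals at (or reachable through a nullable prefix from) the front of some alternative:
  FIRST(C) = { 'e', 'n' }

Productions for C:
  C → C B C: FIRST = { 'e', 'n' }
  C → e d C: FIRST = { 'e' }
  C → n: FIRST = { 'n' }
E, B have only one production, so no FIRST/FIRST conflict is possible there.

Conflict for C: C → C B C and C → e d C
  Overlap: { 'e' }
Conflict for C: C → C B C and C → n
  Overlap: { 'n' }

Answer: Yes. C → C B C / C → e d C on { 'e' }; C → C B C / C → n on { 'n' }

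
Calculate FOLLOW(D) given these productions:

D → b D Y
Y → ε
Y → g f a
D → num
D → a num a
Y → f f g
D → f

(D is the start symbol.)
{ $, 'f', 'g' }

To compute FOLLOW(D), find every occurrence of D on a right-hand side N → α D β: add FIRST(β) \ {ε}, and if β is empty or nullable also add FOLLOW(N). Iterate to a fixed point.

D is the start symbol, so $ ∈ FOLLOW(D).
In D → b D Y: D is followed by Y, add FIRST(Y) \ {ε} = { 'f', 'g' }
  Y is nullable, so FOLLOW(D) is also included — that is the set being defined, nothing new

Taking the union: FOLLOW(D) = { $, 'f', 'g' }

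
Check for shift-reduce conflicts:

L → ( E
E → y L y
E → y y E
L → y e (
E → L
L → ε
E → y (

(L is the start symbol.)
A shift-reduce conflict occurs when an LR(0) state has both:
  - a complete (reduce) item [A → α .] (dot at the end), and
  - a shift item [B → β . c γ] (dot before a terminal).

Augment with L' → L and build the canonical LR(0) collection (I0 = CLOSURE({[L' → . L]}), then GOTO on every symbol after a dot until no new states appear). It has 14 states:
  I0: { [L → . ( E], [L → . y e (], [L → .], [L' → . L] }  — shift, reduce
  I1: { [E → . L], [E → . y (], [E → . y L y], [E → . y y E], [L → ( . E], [L → . ( E], [L → . y e (], [L → .] }  — shift, reduce
  I2: { [L' → L .] }  — accept
  I3: { [L → y . e (] }  — shift
  I4: { [L → y e . (] }  — shift
  I5: { [L → y e ( .] }  — reduce
  I6: { [L → ( E .] }  — reduce
  I7: { [E → L .] }  — reduce
  I8: { [E → y . (], [E → y . L y], [E → y . y E], [L → . ( E], [L → . y e (], [L → .], [L → y . e (] }  — shift, reduce
  I9: { [E → . L], [E → . y (], [E → . y L y], [E → . y y E], [E → y ( .], [L → ( . E], [L → . ( E], [L → . y e (], [L → .] }  — shift, 2 reduces
  I10: { [E → y L . y] }  — shift
  I11: { [E → . L], [E → . y (], [E → . y L y], [E → . y y E], [E → y y . E], [L → . ( E], [L → . y e (], [L → .], [L → y . e (] }  — shift, reduce
  I12: { [E → y y E .] }  — reduce
  I13: { [E → y L y .] }  — reduce

I0 contains reduce item [L → .] and shift items [L → . ( E], [L → . y e (] — shift-reduce conflict.
I1 contains reduce item [L → .] and shift items [E → . y (], [E → . y L y], [E → . y y E], [L → . ( E], [L → . y e (] — shift-reduce conflict.
I8 contains reduce item [L → .] and shift items [E → y . (], [E → y . y E], [L → . ( E], [L → . y e (], [L → y . e (] — shift-reduce conflict.
I9 contains reduce items [E → y ( .], [L → .] and shift items [E → . y (], [E → . y L y], [E → . y y E], [L → . ( E], [L → . y e (] — shift-reduce conflict.
I11 contains reduce item [L → .] and shift items [E → . y (], [E → . y L y], [E → . y y E], [L → . ( E], [L → . y e (], [L → y . e (] — shift-reduce conflict.

Answer: Yes — I0: [L → .] vs [L → . ( E]; I1: [L → .] vs [E → . y (]; I8: [L → .] vs [E → y . (]; I9: [E → y ( .] vs [E → . y (]; I11: [L → .] vs [E → . y (]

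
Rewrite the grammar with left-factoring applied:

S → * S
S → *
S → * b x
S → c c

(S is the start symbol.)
Left-factoring transforms A → αβ₁ | αβ₂ into A → αA' and A' → β₁ | β₂
(α is the longest common prefix among the alternatives). Repeat until
no nonterminal has two alternatives with a common prefix.

Round 1: S has alternatives sharing prefix '*'. Introduce S': S → * S'
  Add: S' → S
  Add: S' → ε
  Add: S' → b x

No remaining common prefixes — done.

Resulting grammar:
S → * S'
S' → S
S' → ε
S' → b x
S → c c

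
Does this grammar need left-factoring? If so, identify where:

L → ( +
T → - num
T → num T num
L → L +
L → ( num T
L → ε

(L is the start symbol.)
Left-factoring is needed when two productions for the same non-terminal
share a common prefix on the right-hand side.

Productions for L:
  L → ( +
  L → L +
  L → ( num T
  L → ε
Productions for T:
  T → - num
  T → num T num

Found common prefix '(' in productions for L

Answer: Yes, L has productions with common prefix '('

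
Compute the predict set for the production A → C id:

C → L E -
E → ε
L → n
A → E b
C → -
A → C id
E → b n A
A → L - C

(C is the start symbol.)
PREDICT(A → C id) = (FIRST(RHS) \ {ε}) ∪ (FOLLOW(A) if ε ∈ FIRST(RHS), i.e. RHS ⇒* ε)
FIRST(C) = { '-', 'n' }
FIRST(C id) = { '-', 'n' }
ε ∉ FIRST(C id), so FOLLOW(A) is not added.
PREDICT(A → C id) = { '-', 'n' }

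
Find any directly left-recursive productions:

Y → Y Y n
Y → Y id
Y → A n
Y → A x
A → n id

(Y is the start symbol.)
Direct left recursion occurs when N → N α for some non-terminal N (the right-hand side begins with the left-hand side itself).

Y → Y Y n: LEFT RECURSIVE (starts with Y)
Y → Y id: LEFT RECURSIVE (starts with Y)
Y → A n: starts with A
Y → A x: starts with A
A → n id: starts with n

The grammar has direct left recursion on: Y.

Answer: Yes, Y is left-recursive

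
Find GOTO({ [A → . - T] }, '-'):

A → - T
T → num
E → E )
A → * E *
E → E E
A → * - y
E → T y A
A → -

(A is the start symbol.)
{ [A → - . T], [T → . num] }

GOTO(I, '-') = CLOSURE({ [A → αX.β] : [A → α.Xβ] ∈ I, X = '-' })

Items with dot before '-', with the dot advanced:
  [A → . - T] → [A → - . T]
Closure of the advanced items:
  [A → - . T] has the dot before T: add [T → . num]

GOTO = { [A → - . T], [T → . num] }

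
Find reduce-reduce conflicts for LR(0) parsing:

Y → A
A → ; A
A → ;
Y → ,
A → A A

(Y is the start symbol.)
Augment with Y' → Y and build the canonical LR(0) collection (I0 = CLOSURE({[Y' → . Y]}), then GOTO on every symbol after a dot until no new states appear). It has 7 states:
  I0: { [A → . ; A], [A → . ;], [A → . A A], [Y → . ,], [Y → . A], [Y' → . Y] }  — shift
  I1: { [Y → , .] }  — reduce
  I2: { [A → . ; A], [A → . ;], [A → . A A], [A → ; . A], [A → ; .] }  — shift, reduce
  I3: { [A → . ; A], [A → . ;], [A → . A A], [A → A . A], [Y → A .] }  — shift, reduce
  I4: { [Y' → Y .] }  — accept
  I5: { [A → . ; A], [A → . ;], [A → . A A], [A → A . A], [A → A A .] }  — shift, reduce
  I6: { [A → . ; A], [A → . ;], [A → . A A], [A → ; A .], [A → A . A] }  — shift, reduce

No state contains more than one complete item.

Answer: No reduce-reduce conflicts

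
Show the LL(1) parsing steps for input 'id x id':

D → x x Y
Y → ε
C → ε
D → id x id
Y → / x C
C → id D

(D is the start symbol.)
LL(1) parsing maintains a stack (initially the start symbol over $) and the input. At each step: if the stack top is a terminal, match it against the current input token; if it is a non-terminal N, replace it with the RHS of M[N, lookahead] (the unique production whose predict set contains the lookahead).

Stack is shown with the top on the left.

Stack      Input      Action
----------------------------
D $        id x id $  output D → id x id
id x id $  id x id $  match 'id'
x id $     x id $     match 'x'
id $       id $       match 'id'
$          $          accept

The string is accepted.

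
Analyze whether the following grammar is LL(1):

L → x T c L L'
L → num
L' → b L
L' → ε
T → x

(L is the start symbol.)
Relevant sets:
  FOLLOW(L') = { $, 'b' }

For L:
  PREDICT(L → x T c L L') = { 'x' }
  PREDICT(L → num) = { 'num' }
For L':
  PREDICT(L' → b L) = { 'b' }
  PREDICT(L' → ε) = { $, 'b' }
T has a single production, so nothing to check there.

Conflict found: Predict set conflict for L': { 'b' }
The grammar is NOT LL(1).

Answer: No. Predict set conflict for L': { 'b' }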